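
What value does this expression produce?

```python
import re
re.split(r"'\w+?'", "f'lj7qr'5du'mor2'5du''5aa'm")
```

Each match becomes a cut point; 4 segments remain.

['f', '5du', "5du'", 'm']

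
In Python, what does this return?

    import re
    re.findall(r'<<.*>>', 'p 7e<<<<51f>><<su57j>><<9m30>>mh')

Since nothing is captured, `findall` lists the 1 matched substring directly.

['<<<<51f>><<su57j>><<9m30>>']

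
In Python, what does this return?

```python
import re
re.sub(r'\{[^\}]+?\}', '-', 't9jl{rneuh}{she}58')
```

Matches: at [4:11] → '{rneuh}'; at [11:16] → '{she}'.
Each match is replaced by '-'.

't9jl--58'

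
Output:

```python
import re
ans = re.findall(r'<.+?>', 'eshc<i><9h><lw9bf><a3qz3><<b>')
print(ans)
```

Lazy quantifiers expand one character at a time until the remainder of the pattern can match.
Scanning left to right: at [4:7] → '<i>'; at [7:11] → '<9h>'; at [11:18] → '<lw9bf>'; at [18:25] → '<a3qz3>'; at [25:29] → '<<b>'.
`findall` yields the raw match text (5 of them) because the pattern has no groups.

['<i>', '<9h>', '<lw9bf>', '<a3qz3>', '<<b>']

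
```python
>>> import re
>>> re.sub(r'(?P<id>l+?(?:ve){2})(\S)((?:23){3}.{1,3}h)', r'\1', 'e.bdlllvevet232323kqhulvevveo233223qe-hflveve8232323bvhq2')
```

This matches one or more of the literal 'l' (lazy), then the literal 've' repeated 2 times (captured as 'id'); then a non-whitespace character (captured); then the literal '23' repeated 3 times, then 1 to 3 of any character, then the literal 'h' (captured).
Matches: at [4:21] → 'lllvevet232323kqh'; at [40:55] → 'lveve8232323bvh'.
Each match is replaced using the text its own group 1 captured.

'e.bdlllveveulvevveo233223qe-hflveveq2'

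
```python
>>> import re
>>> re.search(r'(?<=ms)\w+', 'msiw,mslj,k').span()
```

Because the assertion is zero-width, the text it checks is not consumed and won't appear in the result.
`search` walks the string left to right and returns the first match it finds.
The match spans [2:4] → 'iw'.

(2, 4)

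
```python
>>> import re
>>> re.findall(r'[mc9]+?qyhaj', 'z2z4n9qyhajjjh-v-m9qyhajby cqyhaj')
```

['9qyhaj', 'm9qyhaj', 'cqyhaj']

The pattern matches one or more of one of [mc9] (lazy); then the literal 'qyh', then the literal 'aj'.
Matches: at [5:11] → '9qyhaj'; at [17:24] → 'm9qyhaj'; at [27:33] → 'cqyhaj'.
With no groups in the pattern, `findall` gives back each whole match — 3 here.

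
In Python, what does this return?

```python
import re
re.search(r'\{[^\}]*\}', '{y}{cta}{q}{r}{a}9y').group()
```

'{y}'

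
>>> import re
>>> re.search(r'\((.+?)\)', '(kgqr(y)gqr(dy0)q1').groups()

Lazy quantifiers expand one character at a time until the remainder of the pattern can match.
`re.search` tries every starting position until one works.
The match spans [0:8] → '(kgqr(y)'.
Captured: group 1 = 'kgqr(y'.

('kgqr(y',)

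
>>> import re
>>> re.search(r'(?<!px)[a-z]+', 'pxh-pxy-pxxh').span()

(0, 3)

The negative lookaround is zero-width — it rules out positions where the adjacent text would match, without consuming anything.
Unlike `match`, `search` isn't anchored — it looks for the pattern anywhere in the string.
The match spans [0:3] → 'pxh'.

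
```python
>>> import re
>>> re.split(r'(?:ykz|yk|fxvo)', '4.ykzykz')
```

['4.', '', '']

The regex engine tests alternatives in the order written; an earlier branch that matches wins even if a later one would match more.
Each match becomes a cut point; 3 segments remain.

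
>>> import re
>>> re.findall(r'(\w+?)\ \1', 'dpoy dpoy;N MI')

['dpoy']

The backreference `\1` re-matches whatever the first group consumed, character for character.
With a single group, `findall` returns only what that group captured — 1 item.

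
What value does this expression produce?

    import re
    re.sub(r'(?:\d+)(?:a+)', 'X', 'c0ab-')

This matches one or more of a digit (non-capturing group); then one or more of a literal 'a' (non-capturing group).
`sub` substitutes 'X' at each match site.

'cXb-'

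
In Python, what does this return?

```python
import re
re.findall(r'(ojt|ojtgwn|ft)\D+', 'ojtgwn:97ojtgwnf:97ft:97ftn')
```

Alternation tries branches left to right and keeps the first one that lets the overall match succeed at that position.
`findall` collects group 1 from each match (4 total).

['ojt', 'ojt', 'ft', 'ft']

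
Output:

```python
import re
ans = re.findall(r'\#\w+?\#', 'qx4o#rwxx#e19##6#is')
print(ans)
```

Matches: at [4:10] → '#rwxx#'; at [14:17] → '#6#'.
No capturing groups, so `findall` returns the 2 full match strings.

['#rwxx#', '#6#']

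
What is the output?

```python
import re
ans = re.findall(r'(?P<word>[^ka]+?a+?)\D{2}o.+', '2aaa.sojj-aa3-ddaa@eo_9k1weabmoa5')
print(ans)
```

One capturing group, so `findall` returns just the captured substring from the one match — 1 in all.

['2aaa']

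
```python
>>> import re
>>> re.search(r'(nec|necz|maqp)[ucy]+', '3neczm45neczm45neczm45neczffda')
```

None

`search` walks the string left to right and returns the first match it finds.
Here nothing in the string fits, so the call returns None.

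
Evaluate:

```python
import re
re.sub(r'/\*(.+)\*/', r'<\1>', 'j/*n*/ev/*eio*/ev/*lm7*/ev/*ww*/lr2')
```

Matches: at [1:32] → '/*n*/ev/*eio*/ev/*lm7*/ev/*ww*/'.
Each match is replaced using the text its own group 1 captured.

'j<n*/ev/*eio*/ev/*lm7*/ev/*ww>lr2'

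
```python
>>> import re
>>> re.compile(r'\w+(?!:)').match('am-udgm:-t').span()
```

(0, 2)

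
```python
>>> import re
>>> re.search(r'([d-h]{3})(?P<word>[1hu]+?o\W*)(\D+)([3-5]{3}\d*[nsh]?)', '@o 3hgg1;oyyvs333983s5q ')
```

The pattern matches exactly 3 of a character in [d-h] (captured); then one or more of one of [1hu] (lazy), then the literal 'o', then zero or more of a non-word character (captured as 'word'); then one or more of a non-digit (captured); then exactly 3 of a character in [3-5], then zero or more of a digit, then optionally one of [nsh] (captured).
`search` walks the string left to right and returns the first match it finds.
Here no position works, so the call returns None.

None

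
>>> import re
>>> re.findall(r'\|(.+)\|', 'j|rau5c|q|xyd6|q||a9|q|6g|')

Scanning left to right: at [1:26] match '|rau5c|q|xyd6|q||a9|q|6g|', group 1 = 'rau5c|q|xyd6|q||a9|q|6g'.
`findall` collects group 1 from the one match (1 total).

['rau5c|q|xyd6|q||a9|q|6g']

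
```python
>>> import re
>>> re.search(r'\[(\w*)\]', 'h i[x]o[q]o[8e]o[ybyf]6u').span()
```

Unlike `match`, `search` isn't anchored — it looks for the pattern anywhere in the string.
The match spans [3:6] → '[x]'.
Captured: group 1 = 'x'.

(3, 6)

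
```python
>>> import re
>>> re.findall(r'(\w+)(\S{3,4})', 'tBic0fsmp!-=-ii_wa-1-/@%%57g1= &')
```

[('tBic0fsmp', '!-=-'), ('ii_wa', '-1-/'), ('57', 'g1=')]

Pattern: one or more of a word character (captured); then 3 to 4 of a non-whitespace character (captured).
Scanning left to right: at [0:13] match 'tBic0fsmp!-=-', groups = ('tBic0fsmp', '!-=-'); at [13:22] match 'ii_wa-1-/', groups = ('ii_wa', '-1-/'); at [25:30] match '57g1=', groups = ('57', 'g1=').
2 groups means each result is a tuple of 2 captured strings — 3 here.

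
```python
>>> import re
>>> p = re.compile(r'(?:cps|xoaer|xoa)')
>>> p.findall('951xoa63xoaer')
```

['xoa', 'xoaer']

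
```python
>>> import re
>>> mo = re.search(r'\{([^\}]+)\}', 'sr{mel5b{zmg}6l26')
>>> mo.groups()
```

The match spans [2:13] → '{mel5b{zmg}'.
Captured: group 1 = 'mel5b{zmg'.

('mel5b{zmg',)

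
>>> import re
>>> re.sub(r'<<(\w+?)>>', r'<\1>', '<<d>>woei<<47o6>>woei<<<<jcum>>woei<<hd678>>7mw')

Matches: at [0:5] → '<<d>>'; at [9:17] → '<<47o6>>'; at [23:31] → '<<jcum>>'; at [35:44] → '<<hd678>>'.
The replacement refers to a captured group, so each match is rewritten using its own captured text.

'<d>woei<47o6>woei<<<jcum>woei<hd678>7mw'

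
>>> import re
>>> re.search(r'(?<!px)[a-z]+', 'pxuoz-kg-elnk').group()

`(?!…)`/`(?<!…)` only lets a position through if the neighbouring text does NOT match; no characters are consumed.
`search` walks the string left to right and returns the first match it finds.
The match spans [0:5] → 'pxuoz'.

'pxuoz'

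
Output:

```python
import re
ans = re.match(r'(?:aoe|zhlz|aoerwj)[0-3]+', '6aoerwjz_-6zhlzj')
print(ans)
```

With `match`, the pattern is implicitly anchored at the beginning.
Here the string doesn't start with a match, so the call returns None.

None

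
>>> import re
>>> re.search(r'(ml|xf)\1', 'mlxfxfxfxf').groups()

The match spans [2:6] → 'xfxf'.
Captured: group 1 = 'xf'.

('xf',)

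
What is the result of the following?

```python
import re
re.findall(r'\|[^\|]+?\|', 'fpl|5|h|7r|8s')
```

['|5|', '|7r|']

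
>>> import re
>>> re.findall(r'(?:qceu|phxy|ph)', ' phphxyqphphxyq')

Alternation tries branches left to right and keeps the first one that lets the overall match succeed at that position.
Matches: at [1:3] → 'ph'; at [3:7] → 'phxy'; at [8:10] → 'ph'; at [10:14] → 'phxy'.
Since nothing is captured, `findall` lists the 4 matched substrings directly.

['ph', 'phxy', 'ph', 'phxy']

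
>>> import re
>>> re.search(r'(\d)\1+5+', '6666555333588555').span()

(0, 7)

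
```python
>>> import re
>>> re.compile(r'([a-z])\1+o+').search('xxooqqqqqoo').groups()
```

The match spans [0:4] → 'xxoo'.
Captured: group 1 = 'x'.

('x',)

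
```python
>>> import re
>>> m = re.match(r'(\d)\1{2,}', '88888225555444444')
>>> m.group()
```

'88888'

`\1` has to match the exact text group 1 already captured.
With `match`, the pattern is implicitly anchored at the beginning.
The match spans [0:5] → '88888'.
Captured: group 1 = '8'.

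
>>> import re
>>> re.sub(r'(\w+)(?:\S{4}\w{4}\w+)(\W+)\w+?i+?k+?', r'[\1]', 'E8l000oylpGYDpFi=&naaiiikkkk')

A non-greedy quantifier consumes as few characters as it can — just enough that the remainder of the pattern still matches from where it stops; whatever follows it matches normally.
The replacement refers to a captured group, so each match is rewritten using its own captured text.

'[E8l000o]kkk'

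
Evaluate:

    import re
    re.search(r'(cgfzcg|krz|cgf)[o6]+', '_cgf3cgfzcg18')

Here the pattern never matches, so the call returns None.

None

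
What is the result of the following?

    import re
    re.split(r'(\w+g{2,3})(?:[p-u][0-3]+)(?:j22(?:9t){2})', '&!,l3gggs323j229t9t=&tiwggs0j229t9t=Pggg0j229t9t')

The group in the pattern means `split` returns the separators' captures alongside the pieces.

['&!,', 'l3ggg', '=&', 'tiwgg', '=Pggg0j229t9t']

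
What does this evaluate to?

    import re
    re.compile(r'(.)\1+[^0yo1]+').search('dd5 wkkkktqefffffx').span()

A backreference is literal: `\1` must see the identical characters the first group matched.
`search` walks the string left to right and returns the first match it finds.
The match spans [0:18] → 'dd5 wkkkktqefffffx'.
Captured: group 1 = 'd'.

(0, 18)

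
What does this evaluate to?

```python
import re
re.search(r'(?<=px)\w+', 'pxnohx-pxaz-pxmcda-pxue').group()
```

'nohx'

Because the assertion is zero-width, the text it checks is not consumed and won't appear in the result.
`search` walks the string left to right and returns the first match it finds.
The match spans [2:6] → 'nohx'.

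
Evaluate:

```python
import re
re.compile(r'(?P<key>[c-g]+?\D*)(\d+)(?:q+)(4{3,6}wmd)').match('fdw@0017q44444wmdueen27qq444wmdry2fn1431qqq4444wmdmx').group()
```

'fdw@0017q44444wmd'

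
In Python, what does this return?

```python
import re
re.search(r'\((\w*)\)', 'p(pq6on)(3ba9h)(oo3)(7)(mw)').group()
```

'(pq6on)'

`re.search` tries every starting position until one works.
The match spans [1:8] → '(pq6on)'.
Captured: group 1 = 'pq6on'.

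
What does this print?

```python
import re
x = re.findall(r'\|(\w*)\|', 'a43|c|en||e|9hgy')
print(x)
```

Walking the string: at [3:6] match '|c|', group 1 = 'c'; at [8:10] match '||', group 1 = ''.
One capturing group, so `findall` returns just the captured substring from each match — 2 in all.

['c', '']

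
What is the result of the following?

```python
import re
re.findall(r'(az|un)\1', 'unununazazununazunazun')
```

`\1` has to match the exact text group 1 already captured.
Walking the string: at [0:4] match 'unun', group 1 = 'un'; at [6:10] match 'azaz', group 1 = 'az'; at [10:14] match 'unun', group 1 = 'un'.
Because there's exactly one group, `findall` drops the full match and keeps group 1 from each hit.

['un', 'az', 'un']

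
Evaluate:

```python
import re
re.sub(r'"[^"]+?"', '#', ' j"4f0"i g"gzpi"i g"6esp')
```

Matches: at [2:7] → '"4f0"'; at [10:16] → '"gzpi"'.
Every occurrence is swapped for '#'.

' j#i g#i g"6esp'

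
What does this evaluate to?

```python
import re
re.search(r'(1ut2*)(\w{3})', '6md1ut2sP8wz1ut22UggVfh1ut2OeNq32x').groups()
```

('1ut2', 'sP8')

The match spans [3:10] → '1ut2sP8'.
Captured: group 1 = '1ut2', group 2 = 'sP8'.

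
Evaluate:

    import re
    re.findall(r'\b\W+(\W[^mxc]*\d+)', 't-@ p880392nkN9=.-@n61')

[' p880392nkN9=.-@n61']

Pattern: a word boundary (`\b`, zero-width); then one or more of a non-word character; then a non-word character, then zero or more of any character except [mxc], then one or more of a digit (captured).
Matches: at [1:22] match '-@ p880392nkN9=.-@n61', group 1 = ' p880392nkN9=.-@n61'.
Because there's exactly one group, `findall` drops the full match and keeps group 1 from the one hit.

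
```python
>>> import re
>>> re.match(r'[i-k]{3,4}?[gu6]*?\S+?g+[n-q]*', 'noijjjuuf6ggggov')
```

`re.match` won't scan ahead — the pattern has to work from the very first character.
Here the pattern fails at index 0, so the call returns None.

None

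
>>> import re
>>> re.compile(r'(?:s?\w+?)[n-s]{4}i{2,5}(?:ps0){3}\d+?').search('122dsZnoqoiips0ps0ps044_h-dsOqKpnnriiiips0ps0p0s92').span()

The pattern matches optionally a literal 's', then one or more of a word character (lazy) (non-capturing group); then exactly 4 of a character in [n-s], then 2 to 5 of the literal 'i', then the literal 'ps0' repeated 3 times; then one or more of a digit (lazy).
A non-greedy quantifier consumes as few characters as it can — just enough that the remainder of the pattern still matches from where it stops; whatever follows it matches normally.
`search` walks the string left to right and returns the first match it finds.
The match spans [0:22] → '122dsZnoqoiips0ps0ps04'.

(0, 22)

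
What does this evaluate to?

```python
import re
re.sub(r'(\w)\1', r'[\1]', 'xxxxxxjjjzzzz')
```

'[x][x][x][j]j[z][z]'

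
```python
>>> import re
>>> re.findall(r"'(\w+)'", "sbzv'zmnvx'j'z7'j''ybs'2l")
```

['zmnvx', 'z7', 'ybs']

Walking the string: at [4:11] match "'zmnvx'", group 1 = 'zmnvx'; at [12:16] match "'z7'", group 1 = 'z7'; at [18:23] match "'ybs'", group 1 = 'ybs'.
One capturing group, so `findall` returns just the captured substring from each match — 3 in all.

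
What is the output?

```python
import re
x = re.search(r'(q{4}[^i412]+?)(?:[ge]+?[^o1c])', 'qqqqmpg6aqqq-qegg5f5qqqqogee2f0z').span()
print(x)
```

The pattern matches exactly 4 of a literal 'q', then one or more of any character except [i412] (lazy) (captured); then one or more of one of [ge] (lazy), then any character except [o1c] (non-capturing group).
The match spans [0:8] → 'qqqqmpg6'.

(0, 8)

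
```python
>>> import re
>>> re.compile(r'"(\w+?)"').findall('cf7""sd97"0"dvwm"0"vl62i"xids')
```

['sd97', 'dvwm', 'vl62i']

Scanning left to right: at [4:10] match '"sd97"', group 1 = 'sd97'; at [11:17] match '"dvwm"', group 1 = 'dvwm'; at [18:25] match '"vl62i"', group 1 = 'vl62i'.
Because there's exactly one group, `findall` drops the full match and keeps group 1 from each hit.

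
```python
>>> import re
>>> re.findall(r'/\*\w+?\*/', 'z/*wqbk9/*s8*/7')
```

Matches: at [8:14] → '/*s8*/'.
No capturing groups, so `findall` returns the 1 full match string.

['/*s8*/']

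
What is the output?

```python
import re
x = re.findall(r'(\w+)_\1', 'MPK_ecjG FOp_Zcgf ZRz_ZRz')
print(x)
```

['ZRz']

`\1` has to match the exact text group 1 already captured.
One capturing group, so `findall` returns just the captured substring from the one match — 1 in all.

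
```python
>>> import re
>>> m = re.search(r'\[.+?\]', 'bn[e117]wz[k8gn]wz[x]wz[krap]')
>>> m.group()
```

`search` walks the string left to right and returns the first match it finds.
The match spans [2:8] → '[e117]'.

'[e117]'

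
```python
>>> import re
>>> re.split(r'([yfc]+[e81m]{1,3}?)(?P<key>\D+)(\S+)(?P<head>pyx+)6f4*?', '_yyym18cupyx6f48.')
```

['_', 'yyym18', 'c', 'u', 'pyx', '48.']

With the lazy modifier that quantifier settles for the fewest repetitions that let the rest of the pattern succeed (the atoms after it are unaffected and can still be greedy).
Because the pattern has a capturing group, `split` also inserts each captured text between the pieces.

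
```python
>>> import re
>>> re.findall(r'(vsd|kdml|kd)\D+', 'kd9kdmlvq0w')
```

['kdml']

The regex engine tests alternatives in the order written; an earlier branch that matches wins even if a later one would match more.
`findall` collects group 1 from the one match (1 total).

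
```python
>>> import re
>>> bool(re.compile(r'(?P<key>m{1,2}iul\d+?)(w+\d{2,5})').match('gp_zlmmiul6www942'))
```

With `match`, the pattern is implicitly anchored at the beginning.
Here position 0 doesn't satisfy it, so the call returns None, and `bool(None)` is False.

False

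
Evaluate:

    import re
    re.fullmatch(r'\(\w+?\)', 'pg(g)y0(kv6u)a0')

None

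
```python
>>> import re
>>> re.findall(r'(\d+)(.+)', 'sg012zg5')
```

[('012', 'zg5')]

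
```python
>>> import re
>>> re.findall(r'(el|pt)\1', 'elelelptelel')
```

`\1` has to match the exact text group 1 already captured.
Because there's exactly one group, `findall` drops the full match and keeps group 1 from each hit.

['el', 'el']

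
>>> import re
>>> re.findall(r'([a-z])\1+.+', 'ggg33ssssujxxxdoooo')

['g']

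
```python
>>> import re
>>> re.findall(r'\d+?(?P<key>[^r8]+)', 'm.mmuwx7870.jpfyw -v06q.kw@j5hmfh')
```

['70.jpfyw -v06q.kw@j5hmfh']

This matches one or more of a digit (lazy); then one or more of any character except [r8] (captured as 'key').
A non-greedy quantifier consumes as few characters as it can — just enough that the remainder of the pattern still matches from where it stops; whatever follows it matches normally.
Walking the string: at [7:33] match '7870.jpfyw -v06q.kw@j5hmfh', group 1 = '70.jpfyw -v06q.kw@j5hmfh'.
`findall` collects group 1 from the one match (1 total).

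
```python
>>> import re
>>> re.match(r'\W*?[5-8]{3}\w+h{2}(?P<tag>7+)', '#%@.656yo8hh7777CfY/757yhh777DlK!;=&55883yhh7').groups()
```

('7777',)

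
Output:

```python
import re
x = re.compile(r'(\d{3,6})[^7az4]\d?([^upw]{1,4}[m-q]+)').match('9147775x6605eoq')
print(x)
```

None

`re.match` only tries the pattern at the start of the string.
Here position 0 doesn't satisfy it, so the call returns None.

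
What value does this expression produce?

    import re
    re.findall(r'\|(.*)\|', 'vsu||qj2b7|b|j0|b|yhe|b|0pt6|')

['|qj2b7|b|j0|b|yhe|b|0pt6']

Because there's exactly one group, `findall` drops the full match and keeps group 1 from the one hit.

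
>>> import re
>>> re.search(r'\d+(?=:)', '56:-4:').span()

The positive lookaround only admits positions where the adjacent text matches; those characters stay outside the span.
The match spans [0:2] → '56'.

(0, 2)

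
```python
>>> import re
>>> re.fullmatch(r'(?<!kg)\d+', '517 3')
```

A negative assertion filters positions out without eating any characters.
`re.fullmatch` is like wrapping the pattern in `^…$` (in single-line mode).
Here the string isn't matched end-to-end, so the call returns None.

None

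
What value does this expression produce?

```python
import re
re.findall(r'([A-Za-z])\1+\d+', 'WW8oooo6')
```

`\1` has to match the exact text group 1 already captured.
With a single group, `findall` returns only what that group captured — 2 items.

['W', 'o']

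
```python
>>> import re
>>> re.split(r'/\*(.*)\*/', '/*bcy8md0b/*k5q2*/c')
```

Matches to split on: at [0:18] → '/*bcy8md0b/*k5q2*/'.
`re.split` interleaves the captured-group text with the surrounding fragments.

['', 'bcy8md0b/*k5q2', 'c']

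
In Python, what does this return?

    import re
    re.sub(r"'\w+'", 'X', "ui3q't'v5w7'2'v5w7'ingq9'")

'ui3qXv5w7Xv5w7X'

`sub` substitutes 'X' at each match site.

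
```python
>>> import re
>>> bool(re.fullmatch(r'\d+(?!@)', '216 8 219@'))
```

False

A negative assertion filters positions out without eating any characters.
For `fullmatch`, every character of the input must be accounted for by the pattern.
Here the pattern can't cover the whole string, so the call returns None, and `bool(None)` is False.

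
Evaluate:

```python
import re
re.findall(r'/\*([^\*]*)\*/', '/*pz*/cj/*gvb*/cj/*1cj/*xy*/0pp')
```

['pz', 'gvb', 'xy']

Matches: at [0:6] match '/*pz*/', group 1 = 'pz'; at [8:15] match '/*gvb*/', group 1 = 'gvb'; at [22:28] match '/*xy*/', group 1 = 'xy'.
Because there's exactly one group, `findall` drops the full match and keeps group 1 from each hit.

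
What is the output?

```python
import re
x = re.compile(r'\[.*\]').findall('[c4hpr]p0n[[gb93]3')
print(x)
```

['[c4hpr]p0n[[gb93]']

Since nothing is captured, `findall` lists the 1 matched substring directly.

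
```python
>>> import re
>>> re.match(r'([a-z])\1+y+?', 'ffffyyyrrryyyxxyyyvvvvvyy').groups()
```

('f',)

After group 1 captures some text, `\1` only succeeds where that same text appears again.
`match` is anchored at position 0; if the pattern doesn't fit there, it returns None.
The match spans [0:5] → 'ffffy'.
Captured: group 1 = 'f'.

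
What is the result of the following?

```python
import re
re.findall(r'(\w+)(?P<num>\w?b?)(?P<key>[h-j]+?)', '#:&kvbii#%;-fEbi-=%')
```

[('kvbi', '', 'i'), ('fEb', '', 'i')]

The pattern matches one or more of a word character (captured); then optionally a word character, then optionally a literal 'b' (captured as 'num'); then one or more of a character in [h-j] (lazy) (captured as 'key').
Walking the string: at [3:8] match 'kvbii', groups = ('kvbi', '', 'i'); at [12:16] match 'fEbi', groups = ('fEb', '', 'i').
With 3 capturing groups, `findall` returns a 3-tuple per match.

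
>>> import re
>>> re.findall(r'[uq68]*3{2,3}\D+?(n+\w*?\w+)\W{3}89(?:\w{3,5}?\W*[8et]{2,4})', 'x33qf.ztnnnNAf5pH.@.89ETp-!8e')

['nnnNAf5pH']

Pattern: zero or more of one of [uq68], then 2 to 3 of the literal '3', then one or more of a non-digit (lazy); then one or more of the literal 'n', then zero or more of a word character (lazy), then one or more of a word character (captured); then exactly 3 of a non-word character, then the literal '89'; then 3 to 5 of a word character (lazy), then zero or more of a non-word character, then 2 to 4 of one of [8et] (non-capturing group).
With the lazy modifier that quantifier settles for the fewest repetitions that let the rest of the pattern succeed (the atoms after it are unaffected and can still be greedy).
Walking the string: at [1:29] match '33qf.ztnnnNAf5pH.@.89ETp-!8e', group 1 = 'nnnNAf5pH'.
Because there's exactly one group, `findall` drops the full match and keeps group 1 from the one hit.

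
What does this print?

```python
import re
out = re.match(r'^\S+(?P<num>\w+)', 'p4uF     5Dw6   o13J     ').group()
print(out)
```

This matches anchored at the start of the string; then one or more of a non-whitespace character; then one or more of a word character (captured as 'num').
`re.match` won't scan ahead — the pattern has to work from the very first character.
The match spans [0:4] → 'p4uF'.
Captured: group 1 = 'F'.

p4uF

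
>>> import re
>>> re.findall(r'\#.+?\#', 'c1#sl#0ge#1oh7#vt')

A non-greedy quantifier consumes as few characters as it can — just enough that the remainder of the pattern still matches from where it stops; whatever follows it matches normally.
`findall` yields the raw match text (2 of them) because the pattern has no groups.

['#sl#', '#1oh7#']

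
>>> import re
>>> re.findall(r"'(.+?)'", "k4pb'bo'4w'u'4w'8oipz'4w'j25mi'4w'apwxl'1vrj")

['bo', 'u', '8oipz', 'j25mi', 'apwxl']

The `?` after the quantifier makes it lazy — it takes as little as possible before letting the rest of the pattern try.
Scanning left to right: at [4:8] match "'bo'", group 1 = 'bo'; at [10:13] match "'u'", group 1 = 'u'; at [15:22] match "'8oipz'", group 1 = '8oipz'; at [24:31] match "'j25mi'", group 1 = 'j25mi'; at [33:40] match "'apwxl'", group 1 = 'apwxl'.
With a single group, `findall` returns only what that group captured — 5 items.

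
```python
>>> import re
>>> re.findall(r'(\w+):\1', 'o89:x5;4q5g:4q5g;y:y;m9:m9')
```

['4q5g', 'y', 'm9']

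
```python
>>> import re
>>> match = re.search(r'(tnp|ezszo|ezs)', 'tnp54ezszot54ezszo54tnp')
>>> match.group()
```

The match spans [0:3] → 'tnp'.

'tnp'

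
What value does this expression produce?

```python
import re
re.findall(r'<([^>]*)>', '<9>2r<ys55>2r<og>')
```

['9', 'ys55', 'og']

Scanning left to right: at [0:3] match '<9>', group 1 = '9'; at [5:11] match '<ys55>', group 1 = 'ys55'; at [13:17] match '<og>', group 1 = 'og'.
`findall` collects group 1 from each match (3 total).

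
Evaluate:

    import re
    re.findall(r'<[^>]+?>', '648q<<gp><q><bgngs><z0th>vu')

['<<gp>', '<q>', '<bgngs>', '<z0th>']

With no groups in the pattern, `findall` gives back each whole match — 4 here.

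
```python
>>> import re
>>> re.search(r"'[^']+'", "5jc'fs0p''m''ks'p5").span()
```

(3, 9)

The match spans [3:9] → "'fs0p'".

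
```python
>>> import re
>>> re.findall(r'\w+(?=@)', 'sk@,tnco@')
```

['sk', 'tnco']

The positive lookaround only admits positions where the adjacent text matches; those characters stay outside the span.
Scanning left to right: at [0:2] → 'sk'; at [4:8] → 'tnco'.
With no groups in the pattern, `findall` gives back each whole match — 2 here.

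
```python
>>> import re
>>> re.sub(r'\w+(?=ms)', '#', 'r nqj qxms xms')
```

The lookaround is zero-width — it requires the adjacent text to match without consuming it, so the asserted text isn't part of the match.
Each match is replaced by '#'.

'r nqj #ms #ms'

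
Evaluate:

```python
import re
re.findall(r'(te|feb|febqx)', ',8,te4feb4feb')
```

`findall` collects group 1 from each match (3 total).

['te', 'feb', 'feb']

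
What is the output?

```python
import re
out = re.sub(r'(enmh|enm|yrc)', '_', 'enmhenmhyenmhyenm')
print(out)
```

Alternation tries branches left to right and keeps the first one that lets the overall match succeed at that position.
Matches: at [0:4] → 'enmh'; at [4:8] → 'enmh'; at [9:13] → 'enmh'; at [14:17] → 'enm'.
Every occurrence is swapped for '_'.

__y_y_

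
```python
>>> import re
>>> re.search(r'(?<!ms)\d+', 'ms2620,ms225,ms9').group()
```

'620'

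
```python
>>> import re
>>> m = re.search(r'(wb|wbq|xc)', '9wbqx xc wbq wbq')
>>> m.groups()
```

Alternation tries branches left to right and keeps the first one that lets the overall match succeed at that position.
`search` walks the string left to right and returns the first match it finds.
The match spans [1:3] → 'wb'.
Captured: group 1 = 'wb'.

('wb',)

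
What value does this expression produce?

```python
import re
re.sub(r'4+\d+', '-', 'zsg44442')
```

'zsg-'

This matches one or more of a literal '4'; then one or more of a digit.
Matches: at [3:8] → '44442'.
`sub` substitutes '-' at each match site.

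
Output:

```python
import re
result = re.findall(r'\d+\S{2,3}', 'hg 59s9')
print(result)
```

['59s9']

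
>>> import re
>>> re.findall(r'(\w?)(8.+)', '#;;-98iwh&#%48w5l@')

The pattern matches optionally a word character (captured); then a literal '8', then one or more of any character (captured).
Walking the string: at [4:18] match '98iwh&#%48w5l@', groups = ('9', '8iwh&#%48w5l@').
`findall` packs the 2 group values into a tuple for every match.

[('9', '8iwh&#%48w5l@')]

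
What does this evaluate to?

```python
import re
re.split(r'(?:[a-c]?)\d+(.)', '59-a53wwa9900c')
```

['', '-', '', 'w', 'w', 'c', '']

The pattern matches optionally a character in [a-c] (non-capturing group); then one or more of a digit; then any character (captured).
Matches to split on: at [0:3] → '59-'; at [3:7] → 'a53w'; at [8:14] → 'a9900c'.
Because the pattern has a capturing group, `split` also inserts each captured text between the pieces.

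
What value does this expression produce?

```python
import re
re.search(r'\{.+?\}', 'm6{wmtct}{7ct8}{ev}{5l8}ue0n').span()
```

(2, 9)

`re.search` tries every starting position until one works.
The match spans [2:9] → '{wmtct}'.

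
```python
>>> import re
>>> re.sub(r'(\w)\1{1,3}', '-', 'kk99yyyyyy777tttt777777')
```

'--------'

The backreference `\1` re-matches whatever the first group consumed, character for character.
`sub` substitutes '-' at each match site.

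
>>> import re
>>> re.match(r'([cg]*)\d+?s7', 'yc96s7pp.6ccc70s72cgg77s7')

`re.match` only tries the pattern at the start of the string.
Here position 0 doesn't satisfy it, so the call returns None.

None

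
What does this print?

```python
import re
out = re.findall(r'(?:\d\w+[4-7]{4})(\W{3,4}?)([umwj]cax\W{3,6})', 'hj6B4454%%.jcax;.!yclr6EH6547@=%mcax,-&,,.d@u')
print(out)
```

[('%%.', 'jcax;.!'), ('@=%', 'mcax,-&,,.')]

This matches a digit, then one or more of a word character, then exactly 4 of a character in [4-7] (non-capturing group); then 3 to 4 of a non-word character (lazy) (captured); then one of [umwj], then the literal 'cax', then 3 to 6 of a non-word character (captured).
Scanning left to right: at [2:18] match '6B4454%%.jcax;.!', groups = ('%%.', 'jcax;.!'); at [22:42] match '6EH6547@=%mcax,-&,,.', groups = ('@=%', 'mcax,-&,,.').
With 2 capturing groups, `findall` returns a 2-tuple per match.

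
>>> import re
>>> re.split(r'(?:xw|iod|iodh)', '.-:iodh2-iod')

Alternation isn't longest-match — the leftmost alternative that fits at this position is chosen.
Splitting on the pattern gives 3 pieces.

['.-:', 'h2-', '']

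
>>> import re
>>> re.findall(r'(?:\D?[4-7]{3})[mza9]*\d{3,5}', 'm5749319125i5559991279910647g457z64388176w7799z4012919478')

Pattern: optionally a non-digit, then exactly 3 of a character in [4-7] (non-capturing group); then zero or more of one of [mza9], then 3 to 5 of a digit.
Walking the string: at [0:10] → 'm574931912'; at [11:23] → 'i55599912799'; at [28:38] → 'g457z64388'.
Since nothing is captured, `findall` lists the 3 matched substrings directly.

['m574931912', 'i55599912799', 'g457z64388']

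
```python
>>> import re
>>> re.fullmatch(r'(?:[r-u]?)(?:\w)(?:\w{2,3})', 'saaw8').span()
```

(0, 5)

`re.fullmatch` is like wrapping the pattern in `^…$` (in single-line mode).
The match spans [0:5] → 'saaw8'.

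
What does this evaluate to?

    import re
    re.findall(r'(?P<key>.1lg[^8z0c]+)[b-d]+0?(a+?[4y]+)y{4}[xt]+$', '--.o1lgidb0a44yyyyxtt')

[('o1lgid', 'a44')]

The pattern matches any character, then the literal '1lg', then one or more of any character except [8z0c] (captured as 'key'); then one or more of a character in [b-d]; then optionally a literal '0'; then one or more of the literal 'a' (lazy), then one or more of one of [4y] (captured); then exactly 4 of a literal 'y', then one or more of one of [xt]; then anchored at the end.
Matches: at [3:21] match 'o1lgidb0a44yyyyxtt', groups = ('o1lgid', 'a44').
`findall` packs the 2 group values into a tuple for every match.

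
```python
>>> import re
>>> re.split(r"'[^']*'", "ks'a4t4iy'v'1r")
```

['ks', "v'1r"]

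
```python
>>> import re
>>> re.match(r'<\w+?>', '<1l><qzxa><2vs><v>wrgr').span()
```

(0, 4)

`re.match` only tries the pattern at the start of the string.
The match spans [0:4] → '<1l>'.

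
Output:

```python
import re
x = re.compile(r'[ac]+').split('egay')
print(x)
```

['eg', 'y']

The pattern matches one or more of one of [ac].
Matches to split on: at [2:3] → 'a'.
`split` removes every match and returns the 2 fragments in between.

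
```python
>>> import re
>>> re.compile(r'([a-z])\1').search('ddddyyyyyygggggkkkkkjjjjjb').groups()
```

('d',)

The match spans [0:2] → 'dd'.
Captured: group 1 = 'd'.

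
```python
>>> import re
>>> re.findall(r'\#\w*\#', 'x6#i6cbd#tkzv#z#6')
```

Walking the string: at [2:9] → '#i6cbd#'; at [13:16] → '#z#'.
Since nothing is captured, `findall` lists the 2 matched substrings directly.

['#i6cbd#', '#z#']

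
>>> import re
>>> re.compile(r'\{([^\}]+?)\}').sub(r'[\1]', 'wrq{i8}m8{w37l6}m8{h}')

`\1` in the replacement pulls in group 1's text for each match.

'wrq[i8]m8[w37l6]m8[h]'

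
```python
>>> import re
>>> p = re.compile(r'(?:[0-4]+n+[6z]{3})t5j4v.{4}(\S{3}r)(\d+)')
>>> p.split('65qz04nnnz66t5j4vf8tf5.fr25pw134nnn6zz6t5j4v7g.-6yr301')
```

The pattern matches one or more of a character in [0-4], then one or more of the literal 'n', then exactly 3 of one of [6z] (non-capturing group); then the literal 't5', then the literal 'j4v', then exactly 4 of any character; then exactly 3 of a non-whitespace character, then a literal 'r' (captured); then one or more of a digit (captured).
Matches to split on: at [4:27] → '04nnnz66t5j4vf8tf5.fr25'.
Because the pattern has a capturing group, `split` also inserts each captured text between the pieces.

['65qz', '5.fr', '25', 'pw134nnn6zz6t5j4v7g.-6yr301']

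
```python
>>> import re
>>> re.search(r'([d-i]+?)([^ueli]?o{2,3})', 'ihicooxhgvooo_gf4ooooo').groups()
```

The match spans [0:6] → 'ihicoo'.
Captured: group 1 = 'ihi', group 2 = 'coo'.

('ihi', 'coo')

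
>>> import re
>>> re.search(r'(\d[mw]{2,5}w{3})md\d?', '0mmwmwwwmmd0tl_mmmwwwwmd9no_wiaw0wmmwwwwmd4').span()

(32, 43)

This matches a digit, then 2 to 5 of one of [mw], then exactly 3 of a literal 'w' (captured); then the literal 'md', then optionally a digit.
Unlike `match`, `search` isn't anchored — it looks for the pattern anywhere in the string.
The match spans [32:43] → '0wmmwwwwmd4'.
Captured: group 1 = '0wmmwwww'.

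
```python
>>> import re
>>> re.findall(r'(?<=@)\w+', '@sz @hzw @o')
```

['sz', 'hzw', 'o']

The `(?=…)`/`(?<=…)` assertion just peeks at neighbouring text; it doesn't advance the match position.
Matches: at [1:3] → 'sz'; at [5:8] → 'hzw'; at [10:11] → 'o'.
`findall` yields the raw match text (3 of them) because the pattern has no groups.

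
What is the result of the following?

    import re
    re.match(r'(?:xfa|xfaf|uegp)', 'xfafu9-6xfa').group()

Alternation tries branches left to right and keeps the first one that lets the overall match succeed at that position.
`re.match` only tries the pattern at the start of the string.
The match spans [0:3] → 'xfa'.

'xfa'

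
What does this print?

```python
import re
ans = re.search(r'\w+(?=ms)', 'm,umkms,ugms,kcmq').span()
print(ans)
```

The positive lookaround only admits positions where the adjacent text matches; those characters stay outside the span.
The match spans [2:5] → 'umk'.

(2, 5)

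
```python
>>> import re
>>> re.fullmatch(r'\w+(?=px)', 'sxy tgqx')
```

The positive lookaround only admits positions where the adjacent text matches; those characters stay outside the span.
`re.fullmatch` requires the pattern to consume the entire string.
Here there's no way to consume every character, so the call returns None.

None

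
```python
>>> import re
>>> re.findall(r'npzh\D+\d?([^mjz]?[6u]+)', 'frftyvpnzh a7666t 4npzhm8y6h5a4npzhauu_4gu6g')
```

['y6', 'gu6']

The pattern matches the literal 'np', then the literal 'zh', then one or more of a non-digit; then optionally a digit; then optionally any character except [mjz], then one or more of one of [6u] (captured).
Walking the string: at [19:27] match 'npzhm8y6', group 1 = 'y6'; at [31:43] match 'npzhauu_4gu6', group 1 = 'gu6'.
Because there's exactly one group, `findall` drops the full match and keeps group 1 from each hit.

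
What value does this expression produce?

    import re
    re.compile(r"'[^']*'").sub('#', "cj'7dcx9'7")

Every occurrence is swapped for '#'.

'cj#7'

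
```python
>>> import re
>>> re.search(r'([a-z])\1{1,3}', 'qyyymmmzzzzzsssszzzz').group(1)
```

The match spans [1:4] → 'yyy'.
Captured: group 1 = 'y'.

'y'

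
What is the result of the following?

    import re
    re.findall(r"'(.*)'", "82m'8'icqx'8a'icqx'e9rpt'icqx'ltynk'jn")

["8'icqx'8a'icqx'e9rpt'icqx'ltynk"]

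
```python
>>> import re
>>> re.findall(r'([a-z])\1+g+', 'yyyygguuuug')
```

['y', 'u']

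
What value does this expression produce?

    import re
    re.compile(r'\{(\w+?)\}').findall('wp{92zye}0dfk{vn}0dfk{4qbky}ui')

Scanning left to right: at [2:9] match '{92zye}', group 1 = '92zye'; at [13:17] match '{vn}', group 1 = 'vn'; at [21:28] match '{4qbky}', group 1 = '4qbky'.
One capturing group, so `findall` returns just the captured substring from each match — 3 in all.

['92zye', 'vn', '4qbky']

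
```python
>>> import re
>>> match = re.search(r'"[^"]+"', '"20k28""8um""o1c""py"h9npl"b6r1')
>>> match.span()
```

(0, 7)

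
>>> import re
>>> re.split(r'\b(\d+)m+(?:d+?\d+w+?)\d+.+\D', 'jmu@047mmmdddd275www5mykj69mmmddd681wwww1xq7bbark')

The group in the pattern means `split` returns the separators' captures alongside the pieces.

['jmu@', '047', '']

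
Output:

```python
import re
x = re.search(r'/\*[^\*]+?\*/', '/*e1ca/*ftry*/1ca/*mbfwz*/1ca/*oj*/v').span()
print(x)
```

`re.search` scans for the first position where the pattern succeeds.
The match spans [6:14] → '/*ftry*/'.

(6, 14)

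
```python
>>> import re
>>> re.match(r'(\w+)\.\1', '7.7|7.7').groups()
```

('7',)

The match spans [0:3] → '7.7'.
Captured: group 1 = '7'.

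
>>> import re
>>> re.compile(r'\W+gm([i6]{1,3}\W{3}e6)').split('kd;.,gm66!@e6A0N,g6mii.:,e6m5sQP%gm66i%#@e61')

['kd;.,gm66!@e6A0N,g6mii.:,e6m5sQP', '66i%#@e6', '1']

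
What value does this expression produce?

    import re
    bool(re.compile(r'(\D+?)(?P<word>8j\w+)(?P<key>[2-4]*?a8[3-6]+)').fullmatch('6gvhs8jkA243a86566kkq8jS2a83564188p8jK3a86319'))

False

For `fullmatch`, every character of the input must be accounted for by the pattern.
Here the pattern can't cover the whole string, so the call returns None, and `bool(None)` is False.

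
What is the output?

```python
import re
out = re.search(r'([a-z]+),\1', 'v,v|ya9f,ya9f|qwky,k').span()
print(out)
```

The backreference `\1` re-matches whatever the first group consumed, character for character.
`search` walks the string left to right and returns the first match it finds.
The match spans [0:3] → 'v,v'.
Captured: group 1 = 'v'.

(0, 3)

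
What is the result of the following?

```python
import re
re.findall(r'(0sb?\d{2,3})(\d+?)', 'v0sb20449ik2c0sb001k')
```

[('0sb204', '4'), ('0sb00', '1')]

This matches the literal '0s', then optionally the literal 'b', then 2 to 3 of a digit (captured); then one or more of a digit (lazy) (captured).
With the lazy modifier that quantifier settles for the fewest repetitions that let the rest of the pattern succeed (the atoms after it are unaffected and can still be greedy).
Scanning left to right: at [1:8] match '0sb2044', groups = ('0sb204', '4'); at [13:19] match '0sb001', groups = ('0sb00', '1').
With 2 capturing groups, `findall` returns a 2-tuple per match.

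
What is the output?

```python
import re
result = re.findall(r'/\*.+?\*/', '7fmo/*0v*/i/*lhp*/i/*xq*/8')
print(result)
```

['/*0v*/', '/*lhp*/', '/*xq*/']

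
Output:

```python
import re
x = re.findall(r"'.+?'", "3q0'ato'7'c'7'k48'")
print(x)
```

["'ato'", "'c'", "'k48'"]

Because the quantifier is non-greedy, it stops expanding at the earliest point where the rest of the pattern can succeed.
Matches: at [3:8] → "'ato'"; at [9:12] → "'c'"; at [13:18] → "'k48'".
`findall` yields the raw match text (3 of them) because the pattern has no groups.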